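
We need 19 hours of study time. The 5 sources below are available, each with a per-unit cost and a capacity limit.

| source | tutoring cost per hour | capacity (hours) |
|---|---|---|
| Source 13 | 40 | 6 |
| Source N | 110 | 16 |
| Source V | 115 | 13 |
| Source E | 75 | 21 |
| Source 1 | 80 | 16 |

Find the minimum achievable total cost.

Use sources in increasing cost order.
Take 6 from Source 13 at 40 — need 13 more.
Source E at 75: take 13 of its 21 — requirement met.
Source 1, Source N, Source V: unused.
Cost = 6×40 + 13×75 = 1215.

1215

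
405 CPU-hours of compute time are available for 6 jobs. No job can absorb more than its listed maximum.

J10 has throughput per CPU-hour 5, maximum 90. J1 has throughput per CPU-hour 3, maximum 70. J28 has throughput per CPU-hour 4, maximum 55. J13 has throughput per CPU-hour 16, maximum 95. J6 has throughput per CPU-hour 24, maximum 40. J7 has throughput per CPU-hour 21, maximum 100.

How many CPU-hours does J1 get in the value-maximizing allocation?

Order the jobs by throughput per CPU-hour: J6 24 > J7 21 > J13 16 > J10 5 > J28 4 > J1 3.
J6: +40 to 40 (cap) → 365 left.
J7: +100 to 100 (cap) → 265 left.
J13: +95 to 95 (cap) → 170 left.
J10: +90 to 90 (cap) → 80 left.
J28: +55 to 55 (cap) → 25 left.
Only 25 left; J1 takes them to reach 25.

25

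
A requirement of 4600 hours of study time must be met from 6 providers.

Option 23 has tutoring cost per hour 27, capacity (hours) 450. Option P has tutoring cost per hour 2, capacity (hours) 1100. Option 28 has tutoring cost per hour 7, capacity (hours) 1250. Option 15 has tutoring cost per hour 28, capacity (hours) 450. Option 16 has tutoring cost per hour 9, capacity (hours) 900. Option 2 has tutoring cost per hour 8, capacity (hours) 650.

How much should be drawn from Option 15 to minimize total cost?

Use providers in increasing cost order.
Option P (2): use full 1100 — 3500 hours to go.
Option 28 (7): use full 1250 — 2250 hours to go.
Option 2 at 8: take all 650 hours — 1600 still needed.
Option 16 at 9: take all 900 hours — 700 still needed.
Take 450 from Option 23 at 27 — need 250 more.
Take 250 from Option 15 at 28 to finish.

250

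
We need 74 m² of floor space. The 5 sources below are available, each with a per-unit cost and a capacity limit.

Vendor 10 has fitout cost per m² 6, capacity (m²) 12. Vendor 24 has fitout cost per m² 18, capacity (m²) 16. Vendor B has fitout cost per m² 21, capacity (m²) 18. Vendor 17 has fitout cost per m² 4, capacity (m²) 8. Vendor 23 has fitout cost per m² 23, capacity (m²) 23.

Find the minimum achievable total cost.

Use sources in increasing cost order.
Vendor 17 at 4: take all 8 m² — 66 still needed.
Take 12 from Vendor 10 at 6 — need 54 more.
Take 16 from Vendor 24 at 18 — need 38 more.
Take 18 from Vendor B at 21 — need 20 more.
Vendor 23 (23): take the remaining 20 — done.
Cost = 8×4 + 12×6 + 16×18 + 18×21 + 20×23 = 1230.

1230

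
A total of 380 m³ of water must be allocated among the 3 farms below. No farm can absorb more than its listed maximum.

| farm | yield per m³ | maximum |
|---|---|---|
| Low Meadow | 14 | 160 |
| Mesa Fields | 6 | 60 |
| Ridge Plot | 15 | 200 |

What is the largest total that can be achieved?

5360

Highest yield per m³ first: Ridge Plot 15 > Low Meadow 14 > Mesa Fields 6.
Ridge Plot takes 200 to reach its cap of 200 → 180 left.
Low Meadow: +160 to 160 (cap) → 20 left.
Only 20 left; Mesa Fields takes them to reach 20.
Total = 14×160 + 6×20 + 15×200 = 5360.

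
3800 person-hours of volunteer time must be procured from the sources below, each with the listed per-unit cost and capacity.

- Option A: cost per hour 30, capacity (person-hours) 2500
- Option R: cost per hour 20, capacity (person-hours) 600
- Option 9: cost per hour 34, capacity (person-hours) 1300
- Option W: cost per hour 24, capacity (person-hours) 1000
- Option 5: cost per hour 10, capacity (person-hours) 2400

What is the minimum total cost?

Use sources in increasing cost order.
Take 2400 from Option 5 at 10 → need 1400 more.
Option R (20): use full 600 → 800 person-hours to go.
Take 800 from Option W at 24 to finish.
Option A, Option 9: unused.
Cost = 2400×10 + 600×20 + 800×24 = 55200.

55200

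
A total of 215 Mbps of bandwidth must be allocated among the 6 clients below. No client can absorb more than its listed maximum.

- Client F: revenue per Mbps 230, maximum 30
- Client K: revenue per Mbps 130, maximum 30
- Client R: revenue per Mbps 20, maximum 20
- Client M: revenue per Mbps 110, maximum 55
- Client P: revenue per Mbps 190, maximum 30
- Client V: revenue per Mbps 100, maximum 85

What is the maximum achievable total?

Order the clients by revenue per Mbps: Client F 230 > Client P 190 > Client K 130 > Client M 110 > Client V 100 > Client R 20.
Client F: +30 to 30 (cap) — 185 left.
Client P takes 30 to reach its cap of 30 — 155 left.
Client K: +30 to 30 (cap) — 125 left.
Client M takes 55 to reach its cap of 55 — 70 left.
Only 70 left; Client V takes them to reach 70.
Total = 230×30 + 130×30 + 110×55 + 190×30 + 100×70 = 29550.

29550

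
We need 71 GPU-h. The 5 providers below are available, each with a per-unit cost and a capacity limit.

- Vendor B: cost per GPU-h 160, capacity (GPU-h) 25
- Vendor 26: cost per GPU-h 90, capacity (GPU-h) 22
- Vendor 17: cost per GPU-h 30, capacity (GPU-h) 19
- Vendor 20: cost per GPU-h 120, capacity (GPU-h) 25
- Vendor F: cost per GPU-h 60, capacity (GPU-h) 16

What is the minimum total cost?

Cheapest first:
Vendor 17 at 30: take all 19 GPU-h ; 52 still needed.
Vendor F at 60: take all 16 GPU-h ; 36 still needed.
Vendor 26 at 90: take all 22 GPU-h ; 14 still needed.
Vendor 20 (120): take the remaining 14 ; done.
Vendor B: unused.
Cost = 19×30 + 16×60 + 22×90 + 14×120 = 5190.

5190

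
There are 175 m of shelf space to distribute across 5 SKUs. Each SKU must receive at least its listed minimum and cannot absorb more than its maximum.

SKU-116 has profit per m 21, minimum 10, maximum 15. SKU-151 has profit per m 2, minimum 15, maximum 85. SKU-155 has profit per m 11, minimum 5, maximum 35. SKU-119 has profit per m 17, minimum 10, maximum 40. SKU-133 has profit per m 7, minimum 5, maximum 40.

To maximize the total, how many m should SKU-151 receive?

45

Meeting every minimum uses 10+15+5+10+5 = 45 m, leaving 130.
Rank by profit per m: SKU-116 21 > SKU-119 17 > SKU-155 11 > SKU-133 7 > SKU-151 2.
Give SKU-116 5 more to hit its cap of 15 → 125 left.
Give SKU-119 30 more to hit its cap of 40 → 95 left.
SKU-155: +30 to 35 (cap) → 65 left.
Give SKU-133 35 more to hit its cap of 40 → 30 left.
SKU-151 has room for 70 more but only 30 remain, so it gets 45.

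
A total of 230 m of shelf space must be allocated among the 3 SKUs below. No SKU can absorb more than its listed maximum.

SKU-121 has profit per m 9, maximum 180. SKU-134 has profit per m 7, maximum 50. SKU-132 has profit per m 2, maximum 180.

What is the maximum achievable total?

Order the SKUs by profit per m: SKU-121 9 > SKU-134 7 > SKU-132 2.
Give SKU-121 180 to hit its cap of 180 → 50 left.
SKU-134: +50 to 50 (cap) → 0 left.
Total = 9×180 + 7×50 = 1970.

1970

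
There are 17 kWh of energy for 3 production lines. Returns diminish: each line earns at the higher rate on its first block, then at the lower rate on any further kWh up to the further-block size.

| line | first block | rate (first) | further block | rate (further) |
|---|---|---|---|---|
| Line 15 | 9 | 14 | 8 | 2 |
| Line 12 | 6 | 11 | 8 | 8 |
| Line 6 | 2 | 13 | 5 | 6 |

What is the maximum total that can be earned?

Order all 6 blocks by rate: Line 15/first 14 > Line 6/first 13 > Line 12/first 11 > Line 12/second 8 > Line 6/second 6 > Line 15/second 2.
Fill Line 15 first block (9 at 14) → 8 left.
Line 6 first at 13: fill all 2 → 6 left.
Line 12/first (11): +6 → 0 left.
Total = 14×9 + 13×2 + 11×6 = 218.

218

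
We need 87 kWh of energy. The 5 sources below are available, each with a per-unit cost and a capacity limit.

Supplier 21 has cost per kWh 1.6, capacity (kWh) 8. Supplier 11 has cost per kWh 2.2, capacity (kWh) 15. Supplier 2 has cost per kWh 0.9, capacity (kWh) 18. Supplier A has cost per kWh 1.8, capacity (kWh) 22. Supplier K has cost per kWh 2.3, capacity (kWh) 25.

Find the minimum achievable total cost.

156.8

Fill from the cheapest source first.
Supplier 2 (0.9): use full 18 → 69 kWh to go.
Take 8 from Supplier 21 at 1.6 → need 61 more.
Supplier A at 1.8: take all 22 kWh → 39 still needed.
Supplier 11 (2.2): use full 15 → 24 kWh to go.
Supplier K at 2.3: take 24 of its 25 → requirement met.
Cost = 18×0.9 + 8×1.6 + 22×1.8 + 15×2.2 + 24×2.3 = 156.8.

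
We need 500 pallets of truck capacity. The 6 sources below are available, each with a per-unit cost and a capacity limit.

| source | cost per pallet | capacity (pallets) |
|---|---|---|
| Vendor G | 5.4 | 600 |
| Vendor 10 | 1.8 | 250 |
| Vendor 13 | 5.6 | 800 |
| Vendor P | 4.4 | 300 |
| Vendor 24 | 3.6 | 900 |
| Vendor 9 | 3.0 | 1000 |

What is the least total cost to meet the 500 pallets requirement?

Use sources in increasing cost order.
Take 250 from Vendor 10 at 1.8 — need 250 more.
Vendor 9 (3.0): take the remaining 250 — done.
Vendor 24, Vendor P, Vendor G, Vendor 13: unused.
Cost = 250×1.8 + 250×3.0 = 1200.

1200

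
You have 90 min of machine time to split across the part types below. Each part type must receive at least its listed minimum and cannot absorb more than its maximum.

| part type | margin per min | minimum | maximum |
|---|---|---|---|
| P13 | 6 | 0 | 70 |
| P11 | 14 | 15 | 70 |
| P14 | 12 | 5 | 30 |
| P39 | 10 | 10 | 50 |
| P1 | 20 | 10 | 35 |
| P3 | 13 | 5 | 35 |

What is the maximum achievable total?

1415

Meeting every minimum uses 0+15+5+10+10+5 = 45 min, leaving 45.
Rank by margin per min: P1 20 > P11 14 > P3 13 > P14 12 > P39 10 > P13 6.
P1 takes 25 more to reach its cap of 35 ; 20 left.
P11 has room for 55 more but only 20 remain, so it gets 35.
Total = 14×35 + 12×5 + 10×10 + 20×35 + 13×5 = 1415.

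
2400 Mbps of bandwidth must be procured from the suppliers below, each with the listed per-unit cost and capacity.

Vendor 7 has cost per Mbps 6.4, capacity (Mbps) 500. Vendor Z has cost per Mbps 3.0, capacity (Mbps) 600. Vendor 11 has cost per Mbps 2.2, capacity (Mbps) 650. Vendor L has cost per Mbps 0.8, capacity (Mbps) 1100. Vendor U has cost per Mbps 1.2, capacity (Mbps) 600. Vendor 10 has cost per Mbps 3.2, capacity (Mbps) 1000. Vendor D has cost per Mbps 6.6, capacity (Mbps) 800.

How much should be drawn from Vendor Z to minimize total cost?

50

Fill from the cheapest supplier first.
Vendor L at 0.8: take all 1100 Mbps → 1300 still needed.
Vendor U (1.2): use full 600 → 700 Mbps to go.
Take 650 from Vendor 11 at 2.2 → need 50 more.
Vendor Z (3.0): take the remaining 50 → done.
Vendor 10, Vendor 7, Vendor D: unused.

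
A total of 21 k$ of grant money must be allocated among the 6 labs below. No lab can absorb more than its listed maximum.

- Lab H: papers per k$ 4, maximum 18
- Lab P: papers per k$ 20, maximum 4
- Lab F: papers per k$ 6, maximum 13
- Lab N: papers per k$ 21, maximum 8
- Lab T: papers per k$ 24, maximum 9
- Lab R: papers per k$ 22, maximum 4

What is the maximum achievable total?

Rank by papers per k$: Lab T 24 > Lab R 22 > Lab N 21 > Lab P 20 > Lab F 6 > Lab H 4.
Lab T: +9 to 9 (cap) — 12 left.
Lab R takes 4 to reach its cap of 4 — 8 left.
Lab N takes 8 to reach its cap of 8 — 0 left.
Total = 21×8 + 24×9 + 22×4 = 472.

472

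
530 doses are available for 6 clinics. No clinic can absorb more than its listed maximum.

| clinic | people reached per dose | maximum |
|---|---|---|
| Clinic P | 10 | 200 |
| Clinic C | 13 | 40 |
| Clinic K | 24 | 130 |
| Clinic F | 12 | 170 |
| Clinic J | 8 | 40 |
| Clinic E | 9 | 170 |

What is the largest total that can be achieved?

7580

Highest people reached per dose first: Clinic K 24 > Clinic C 13 > Clinic F 12 > Clinic P 10 > Clinic E 9 > Clinic J 8.
Clinic K: +130 to 130 (cap) — 400 left.
Clinic C: +40 to 40 (cap) — 360 left.
Clinic F takes 170 to reach its cap of 170 — 190 left.
Clinic P: +190 (room for 200) → 190. Pool exhausted.
Total = 10×190 + 13×40 + 24×130 + 12×170 = 7580.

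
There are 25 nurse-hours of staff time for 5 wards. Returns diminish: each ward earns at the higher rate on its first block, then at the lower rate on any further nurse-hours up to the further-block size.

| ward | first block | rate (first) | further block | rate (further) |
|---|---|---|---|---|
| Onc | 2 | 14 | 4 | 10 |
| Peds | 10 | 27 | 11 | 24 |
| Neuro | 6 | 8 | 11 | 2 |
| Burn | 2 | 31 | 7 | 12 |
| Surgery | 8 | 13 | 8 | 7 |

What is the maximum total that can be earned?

624

Treat each block as its own option and order by rate: Burn/T1 31 > Peds/T1 27 > Peds/T2 24 > Onc/T1 14 > Surgery/T1 13 > Burn/T2 12 > Onc/T2 10 > Neuro/T1 8 > Surgery/T2 7 > Neuro/T2 2.
Fill Burn T1 block (2 at 31) → 23 left.
Peds/T1 (27): +10 → 13 left.
Peds/T2 (24): +11 → 2 left.
Onc/T1 (14): +2 → 0 left.
Total = 31×2 + 27×10 + 24×11 + 14×2 = 624.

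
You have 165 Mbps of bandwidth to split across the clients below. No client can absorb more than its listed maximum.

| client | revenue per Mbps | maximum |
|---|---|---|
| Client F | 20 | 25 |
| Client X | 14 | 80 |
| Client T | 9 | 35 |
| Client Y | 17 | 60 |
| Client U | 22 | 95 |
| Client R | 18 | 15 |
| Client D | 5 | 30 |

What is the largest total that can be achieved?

3370

Highest revenue per Mbps first: Client U 22 > Client F 20 > Client R 18 > Client Y 17 > Client X 14 > Client T 9 > Client D 5.
Give Client U 95 to hit its cap of 95 ; 70 left.
Client F: +25 to 25 (cap) ; 45 left.
Client R takes 15 to reach its cap of 15 ; 30 left.
Client Y has room for 60 but only 30 remain, so it gets 30.
Total = 20×25 + 17×30 + 22×95 + 18×15 = 3370.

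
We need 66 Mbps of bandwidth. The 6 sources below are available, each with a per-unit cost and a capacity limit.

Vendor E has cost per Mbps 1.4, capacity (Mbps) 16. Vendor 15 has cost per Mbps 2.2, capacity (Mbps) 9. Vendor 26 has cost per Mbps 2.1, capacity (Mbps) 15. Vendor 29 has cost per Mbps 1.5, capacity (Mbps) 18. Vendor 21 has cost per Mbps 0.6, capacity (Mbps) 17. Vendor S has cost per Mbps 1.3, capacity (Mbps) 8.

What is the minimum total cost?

Cheapest first:
Take 17 from Vendor 21 at 0.6 ; need 49 more.
Take 8 from Vendor S at 1.3 ; need 41 more.
Vendor E at 1.4: take all 16 Mbps ; 25 still needed.
Vendor 29 at 1.5: take all 18 Mbps ; 7 still needed.
Vendor 26 (2.1): take the remaining 7 ; done.
Vendor 15: unused.
Cost = 17×0.6 + 8×1.3 + 16×1.4 + 18×1.5 + 7×2.1 = 84.7.

84.7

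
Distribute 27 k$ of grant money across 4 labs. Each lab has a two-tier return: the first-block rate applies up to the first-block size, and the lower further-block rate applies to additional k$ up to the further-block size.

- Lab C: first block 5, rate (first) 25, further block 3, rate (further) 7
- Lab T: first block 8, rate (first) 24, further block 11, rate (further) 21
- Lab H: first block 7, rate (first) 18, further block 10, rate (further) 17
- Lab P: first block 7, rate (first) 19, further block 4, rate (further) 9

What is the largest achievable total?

605

Treat each block as its own option and order by rate: Lab C/T1 25 > Lab T/T1 24 > Lab T/T2 21 > Lab P/T1 19 > Lab H/T1 18 > Lab H/T2 17 > Lab P/T2 9 > Lab C/T2 7.
Fill Lab C T1 block (5 at 25) ; 22 left.
Fill Lab T T1 block (8 at 24) ; 14 left.
Fill Lab T T2 block (11 at 21) ; 3 left.
3 remain; put them into Lab P T1 at 19.
Total = 25×5 + 24×8 + 21×11 + 19×3 = 605.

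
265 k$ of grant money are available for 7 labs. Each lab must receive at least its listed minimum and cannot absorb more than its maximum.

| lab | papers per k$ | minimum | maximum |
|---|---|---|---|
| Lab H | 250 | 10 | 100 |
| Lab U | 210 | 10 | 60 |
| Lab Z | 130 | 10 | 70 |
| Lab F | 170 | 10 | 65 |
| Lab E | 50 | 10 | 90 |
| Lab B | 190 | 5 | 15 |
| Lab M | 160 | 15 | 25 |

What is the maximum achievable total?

Meeting every minimum uses 10+10+10+10+10+5+15 = 70 k$, leaving 195.
Order the labs by papers per k$: Lab H 250 > Lab U 210 > Lab B 190 > Lab F 170 > Lab M 160 > Lab Z 130 > Lab E 50.
Lab H: +90 to 100 (cap) → 105 left.
Lab U: +50 to 60 (cap) → 55 left.
Lab B: +10 to 15 (cap) → 45 left.
Only 45 left; Lab F takes them to reach 55.
Total = 250×100 + 210×60 + 130×10 + 170×55 + 50×10 + 190×15 + 160×15 = 54000.

54000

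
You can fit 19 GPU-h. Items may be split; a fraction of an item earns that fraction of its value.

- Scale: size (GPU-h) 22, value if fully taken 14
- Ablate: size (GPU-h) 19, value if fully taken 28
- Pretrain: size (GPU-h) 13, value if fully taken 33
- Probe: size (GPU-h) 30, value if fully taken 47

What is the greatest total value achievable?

Best value per unit of size first: Pretrain 33/13≈2.54, Probe 47/30≈1.57, Ablate 28/19≈1.47, Scale 14/22≈0.636.
Pretrain: take in full, 13 GPU-h for value 33 → 6 left.
6 GPU-h left: a 6/30 share of Probe gives 47×6/30 = 9.4.
Total value = 42.4.

42.4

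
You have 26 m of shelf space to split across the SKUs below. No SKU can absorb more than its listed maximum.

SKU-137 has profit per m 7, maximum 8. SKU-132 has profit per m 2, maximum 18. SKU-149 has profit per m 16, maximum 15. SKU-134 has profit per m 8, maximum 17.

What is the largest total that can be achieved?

328

Highest profit per m first: SKU-149 16 > SKU-134 8 > SKU-137 7 > SKU-132 2.
SKU-149: +15 to 15 (cap) ; 11 left.
Only 11 left; SKU-134 takes them to reach 11.
Total = 16×15 + 8×11 = 328.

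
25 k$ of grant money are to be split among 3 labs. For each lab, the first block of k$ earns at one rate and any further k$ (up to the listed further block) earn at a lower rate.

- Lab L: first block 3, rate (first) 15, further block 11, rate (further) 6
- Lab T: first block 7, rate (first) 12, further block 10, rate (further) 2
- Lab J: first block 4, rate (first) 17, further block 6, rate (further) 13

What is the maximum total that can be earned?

305

Treat each block as its own option and order by rate: Lab J/T1 17 > Lab L/T1 15 > Lab J/T2 13 > Lab T/T1 12 > Lab L/T2 6 > Lab T/T2 2.
Lab J/T1 (17): +4 → 21 left.
Lab L T1 at 15: fill all 3 → 18 left.
Lab J/T2 (13): +6 → 12 left.
Fill Lab T T1 block (7 at 12) → 5 left.
5 remain; put them into Lab L T2 at 6.
Total = 17×4 + 15×3 + 13×6 + 12×7 + 6×5 = 305.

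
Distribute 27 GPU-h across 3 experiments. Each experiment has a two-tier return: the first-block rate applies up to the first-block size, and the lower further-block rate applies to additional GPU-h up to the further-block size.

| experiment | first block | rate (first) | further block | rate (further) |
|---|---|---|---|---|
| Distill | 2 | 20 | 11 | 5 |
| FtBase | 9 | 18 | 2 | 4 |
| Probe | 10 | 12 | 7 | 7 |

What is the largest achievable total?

364

Treat each block as its own option and order by rate: Distill/first 20 > FtBase/first 18 > Probe/first 12 > Probe/second 7 > Distill/second 5 > FtBase/second 4.
Fill Distill first block (2 at 20) → 25 left.
FtBase first at 18: fill all 9 → 16 left.
Fill Probe first block (10 at 12) → 6 left.
6 remain; put them into Probe second at 7.
Total = 20×2 + 18×9 + 12×10 + 7×6 = 364.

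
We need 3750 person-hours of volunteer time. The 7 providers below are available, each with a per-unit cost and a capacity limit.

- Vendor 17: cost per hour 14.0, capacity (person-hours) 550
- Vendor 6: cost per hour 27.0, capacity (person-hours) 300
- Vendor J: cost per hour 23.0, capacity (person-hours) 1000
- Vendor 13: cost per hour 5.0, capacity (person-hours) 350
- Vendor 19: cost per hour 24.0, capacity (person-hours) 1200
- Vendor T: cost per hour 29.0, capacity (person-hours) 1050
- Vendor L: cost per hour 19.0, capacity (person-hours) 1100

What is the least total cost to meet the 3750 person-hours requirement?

Fill from the cheapest provider first.
Vendor 13 (5.0): use full 350 — 3400 person-hours to go.
Vendor 17 (14.0): use full 550 — 2850 person-hours to go.
Vendor L (19.0): use full 1100 — 1750 person-hours to go.
Take 1000 from Vendor J at 23.0 — need 750 more.
Vendor 19 at 24.0: take 750 of its 1200 — requirement met.
Vendor 6, Vendor T: unused.
Cost = 350×5.0 + 550×14.0 + 1100×19.0 + 1000×23.0 + 750×24.0 = 71350.

71350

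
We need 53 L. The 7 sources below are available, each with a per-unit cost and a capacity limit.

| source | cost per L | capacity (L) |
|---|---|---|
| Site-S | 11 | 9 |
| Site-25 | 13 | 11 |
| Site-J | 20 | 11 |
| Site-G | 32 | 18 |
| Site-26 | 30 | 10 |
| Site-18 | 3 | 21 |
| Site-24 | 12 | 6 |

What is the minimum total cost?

497

Cheapest first:
Site-18 (3): use full 21 ; 32 L to go.
Site-S at 11: take all 9 L ; 23 still needed.
Site-24 at 12: take all 6 L ; 17 still needed.
Site-25 (13): use full 11 ; 6 L to go.
Take 6 from Site-J at 20 to finish.
Site-26, Site-G: unused.
Cost = 21×3 + 9×11 + 6×12 + 11×13 + 6×20 = 497.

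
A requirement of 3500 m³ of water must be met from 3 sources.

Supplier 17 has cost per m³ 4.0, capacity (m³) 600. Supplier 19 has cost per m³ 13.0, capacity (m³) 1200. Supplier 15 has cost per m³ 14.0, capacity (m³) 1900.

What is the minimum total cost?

Fill from the cheapest source first.
Take 600 from Supplier 17 at 4.0 — need 2900 more.
Supplier 19 (13.0): use full 1200 — 1700 m³ to go.
Supplier 15 at 14.0: take 1700 of its 1900 — requirement met.
Cost = 600×4.0 + 1200×13.0 + 1700×14.0 = 41800.

41800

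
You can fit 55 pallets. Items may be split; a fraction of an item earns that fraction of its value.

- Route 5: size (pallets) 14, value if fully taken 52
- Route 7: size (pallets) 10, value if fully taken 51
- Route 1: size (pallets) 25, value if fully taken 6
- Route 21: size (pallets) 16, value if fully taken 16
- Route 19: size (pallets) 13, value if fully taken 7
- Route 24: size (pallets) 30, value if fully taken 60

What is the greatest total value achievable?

164

Best value per unit of size first: Route 7 51/10≈5.1, Route 5 52/14≈3.71, Route 24 60/30≈2, Route 21 16/16≈1, Route 19 7/13≈0.538, Route 1 6/25≈0.24.
Take all of Route 7 (10 pallets, value 51) → 45 pallets left.
Take all of Route 5 (14 pallets, value 52) → 31 pallets left.
All 30 pallets of Route 24 fit (value 60) → 1 remain.
Only 1 pallets remain; take 1/16 of Route 21 for value 16×1/16 = 1.
Total value = 164.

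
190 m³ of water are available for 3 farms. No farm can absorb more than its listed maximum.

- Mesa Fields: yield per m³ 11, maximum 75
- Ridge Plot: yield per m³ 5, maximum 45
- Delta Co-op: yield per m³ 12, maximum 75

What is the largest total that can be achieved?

1925

Highest yield per m³ first: Delta Co-op 12 > Mesa Fields 11 > Ridge Plot 5.
Give Delta Co-op 75 to hit its cap of 75 → 115 left.
Mesa Fields takes 75 to reach its cap of 75 → 40 left.
Only 40 left; Ridge Plot takes them to reach 40.
Total = 11×75 + 5×40 + 12×75 = 1925.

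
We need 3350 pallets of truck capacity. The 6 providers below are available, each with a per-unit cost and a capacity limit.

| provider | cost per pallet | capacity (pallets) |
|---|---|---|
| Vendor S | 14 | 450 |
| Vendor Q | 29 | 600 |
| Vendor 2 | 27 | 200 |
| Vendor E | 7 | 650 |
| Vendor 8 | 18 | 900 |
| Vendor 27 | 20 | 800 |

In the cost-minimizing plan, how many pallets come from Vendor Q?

Use providers in increasing cost order.
Take 650 from Vendor E at 7 ; need 2700 more.
Vendor S (14): use full 450 ; 2250 pallets to go.
Vendor 8 at 18: take all 900 pallets ; 1350 still needed.
Vendor 27 (20): use full 800 ; 550 pallets to go.
Vendor 2 at 27: take all 200 pallets ; 350 still needed.
Vendor Q (29): take the remaining 350 ; done.

350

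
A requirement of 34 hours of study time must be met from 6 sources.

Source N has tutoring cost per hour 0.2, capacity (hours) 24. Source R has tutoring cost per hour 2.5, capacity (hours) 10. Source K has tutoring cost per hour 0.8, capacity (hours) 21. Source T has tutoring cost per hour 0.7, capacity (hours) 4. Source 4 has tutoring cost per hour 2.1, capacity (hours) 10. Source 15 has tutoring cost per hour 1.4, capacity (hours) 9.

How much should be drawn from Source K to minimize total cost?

Fill from the cheapest source first.
Source N at 0.2: take all 24 hours → 10 still needed.
Take 4 from Source T at 0.7 → need 6 more.
Source K at 0.8: take 6 of its 21 → requirement met.
Source 15, Source 4, Source R: unused.

6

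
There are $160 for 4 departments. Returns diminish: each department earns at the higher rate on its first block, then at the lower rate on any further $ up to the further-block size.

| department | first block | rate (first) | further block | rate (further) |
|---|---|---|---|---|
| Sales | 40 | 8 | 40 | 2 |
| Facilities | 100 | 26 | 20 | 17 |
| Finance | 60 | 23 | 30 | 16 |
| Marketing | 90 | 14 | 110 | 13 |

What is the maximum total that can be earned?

Treat each block as its own option and order by rate: Facilities/tier1 26 > Finance/tier1 23 > Facilities/tier2 17 > Finance/tier2 16 > Marketing/tier1 14 > Marketing/tier2 13 > Sales/tier1 8 > Sales/tier2 2.
Fill Facilities tier1 block (100 at 26) — 60 left.
Fill Finance tier1 block (60 at 23) — 0 left.
Total = 26×100 + 23×60 = 3980.

3980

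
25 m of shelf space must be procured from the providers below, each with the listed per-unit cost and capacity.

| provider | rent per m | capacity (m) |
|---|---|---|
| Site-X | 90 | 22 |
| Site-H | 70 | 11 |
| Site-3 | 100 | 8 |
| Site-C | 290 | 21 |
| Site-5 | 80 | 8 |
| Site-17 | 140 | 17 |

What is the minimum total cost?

1950

Use providers in increasing cost order.
Take 11 from Site-H at 70 → need 14 more.
Site-5 at 80: take all 8 m → 6 still needed.
Site-X at 90: take 6 of its 22 → requirement met.
Site-3, Site-17, Site-C: unused.
Cost = 11×70 + 8×80 + 6×90 = 1950.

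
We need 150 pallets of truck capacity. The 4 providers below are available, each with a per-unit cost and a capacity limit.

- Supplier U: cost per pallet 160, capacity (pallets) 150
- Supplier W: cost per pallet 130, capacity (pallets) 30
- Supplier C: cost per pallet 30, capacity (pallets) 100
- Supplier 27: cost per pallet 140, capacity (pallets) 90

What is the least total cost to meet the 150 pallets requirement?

9700

Fill from the cheapest provider first.
Supplier C at 30: take all 100 pallets → 50 still needed.
Take 30 from Supplier W at 130 → need 20 more.
Take 20 from Supplier 27 at 140 to finish.
Supplier U: unused.
Cost = 100×30 + 30×130 + 20×140 = 9700.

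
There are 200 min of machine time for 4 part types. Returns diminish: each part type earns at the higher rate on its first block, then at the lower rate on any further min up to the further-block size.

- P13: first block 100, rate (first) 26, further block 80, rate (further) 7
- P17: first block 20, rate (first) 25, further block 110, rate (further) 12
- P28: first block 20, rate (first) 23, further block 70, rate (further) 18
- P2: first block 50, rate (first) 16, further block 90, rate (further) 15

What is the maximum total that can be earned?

4640

Treat each block as its own option and order by rate: P13/first 26 > P17/first 25 > P28/first 23 > P28/second 18 > P2/first 16 > P2/second 15 > P17/second 12 > P13/second 7.
P13/first (26): +100 → 100 left.
Fill P17 first block (20 at 25) → 80 left.
P28 first at 23: fill all 20 → 60 left.
P28 second at 18: only 60 left, fill 60.
Total = 26×100 + 25×20 + 23×20 + 18×60 = 4640.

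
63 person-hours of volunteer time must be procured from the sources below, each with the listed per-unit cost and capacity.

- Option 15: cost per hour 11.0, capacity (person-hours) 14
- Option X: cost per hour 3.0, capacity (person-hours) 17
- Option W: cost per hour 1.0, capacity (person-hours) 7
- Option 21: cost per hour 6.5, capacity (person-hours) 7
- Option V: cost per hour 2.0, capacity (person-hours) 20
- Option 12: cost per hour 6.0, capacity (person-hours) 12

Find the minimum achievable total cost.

Use sources in increasing cost order.
Option W (1.0): use full 7 → 56 person-hours to go.
Option V (2.0): use full 20 → 36 person-hours to go.
Option X at 3.0: take all 17 person-hours → 19 still needed.
Option 12 at 6.0: take all 12 person-hours → 7 still needed.
Option 21 at 6.5: take all 7 person-hours → 0 still needed.
Option 15: unused.
Cost = 7×1.0 + 20×2.0 + 17×3.0 + 12×6.0 + 7×6.5 = 215.5.

215.5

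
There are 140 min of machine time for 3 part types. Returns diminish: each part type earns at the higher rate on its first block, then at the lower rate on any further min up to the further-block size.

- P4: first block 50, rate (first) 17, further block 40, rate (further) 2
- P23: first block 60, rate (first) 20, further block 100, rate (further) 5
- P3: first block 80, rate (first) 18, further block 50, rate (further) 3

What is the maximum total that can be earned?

Rank every tier by rate: P23/first 20 > P3/first 18 > P4/first 17 > P23/second 5 > P3/second 3 > P4/second 2.
P23/first (20): +60 → 80 left.
P3/first (18): +80 → 0 left.
Total = 20×60 + 18×80 = 2640.

2640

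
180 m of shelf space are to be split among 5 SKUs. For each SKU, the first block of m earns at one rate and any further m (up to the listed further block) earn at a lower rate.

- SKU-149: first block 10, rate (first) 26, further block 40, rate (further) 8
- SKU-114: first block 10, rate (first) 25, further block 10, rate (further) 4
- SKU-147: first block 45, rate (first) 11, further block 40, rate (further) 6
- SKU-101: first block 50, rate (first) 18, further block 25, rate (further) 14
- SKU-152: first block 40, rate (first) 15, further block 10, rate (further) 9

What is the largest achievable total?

Rank every tier by rate: SKU-149/first 26 > SKU-114/first 25 > SKU-101/first 18 > SKU-152/first 15 > SKU-101/second 14 > SKU-147/first 11 > SKU-152/second 9 > SKU-149/second 8 > SKU-147/second 6 > SKU-114/second 4.
SKU-149/first (26): +10 — 170 left.
SKU-114/first (25): +10 — 160 left.
SKU-101 first at 18: fill all 50 — 110 left.
Fill SKU-152 first block (40 at 15) — 70 left.
SKU-101 second at 14: fill all 25 — 45 left.
Fill SKU-147 first block (45 at 11) — 0 left.
Total = 26×10 + 25×10 + 18×50 + 15×40 + 14×25 + 11×45 = 2855.

2855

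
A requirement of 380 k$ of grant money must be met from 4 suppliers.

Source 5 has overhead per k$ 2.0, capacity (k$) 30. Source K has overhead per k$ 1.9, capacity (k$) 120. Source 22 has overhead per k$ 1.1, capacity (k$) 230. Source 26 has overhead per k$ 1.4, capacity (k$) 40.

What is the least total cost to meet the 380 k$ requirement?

518

Fill from the cheapest supplier first.
Take 230 from Source 22 at 1.1 ; need 150 more.
Source 26 (1.4): use full 40 ; 110 k$ to go.
Source K (1.9): take the remaining 110 ; done.
Source 5: unused.
Cost = 230×1.1 + 40×1.4 + 110×1.9 = 518.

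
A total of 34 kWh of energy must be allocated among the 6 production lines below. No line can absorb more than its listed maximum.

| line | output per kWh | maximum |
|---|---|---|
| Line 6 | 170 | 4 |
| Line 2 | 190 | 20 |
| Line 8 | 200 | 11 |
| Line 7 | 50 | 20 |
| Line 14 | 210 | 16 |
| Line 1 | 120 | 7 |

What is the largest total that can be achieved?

Rank by output per kWh: Line 14 210 > Line 8 200 > Line 2 190 > Line 6 170 > Line 1 120 > Line 7 50.
Line 14: +16 to 16 (cap) ; 18 left.
Line 8 takes 11 to reach its cap of 11 ; 7 left.
Line 2: +7 (room for 20) → 7. Pool exhausted.
Total = 190×7 + 200×11 + 210×16 = 6890.

6890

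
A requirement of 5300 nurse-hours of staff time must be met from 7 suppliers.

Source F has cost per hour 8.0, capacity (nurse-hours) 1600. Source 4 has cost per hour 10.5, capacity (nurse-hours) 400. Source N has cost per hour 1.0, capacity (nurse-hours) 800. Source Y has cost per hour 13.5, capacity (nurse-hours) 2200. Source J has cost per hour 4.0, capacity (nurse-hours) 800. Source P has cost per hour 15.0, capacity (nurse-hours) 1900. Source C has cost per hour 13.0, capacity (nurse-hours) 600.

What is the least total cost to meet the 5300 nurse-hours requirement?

43650

Use suppliers in increasing cost order.
Source N (1.0): use full 800 ; 4500 nurse-hours to go.
Source J (4.0): use full 800 ; 3700 nurse-hours to go.
Take 1600 from Source F at 8.0 ; need 2100 more.
Source 4 at 10.5: take all 400 nurse-hours ; 1700 still needed.
Source C (13.0): use full 600 ; 1100 nurse-hours to go.
Source Y at 13.5: take 1100 of its 2200 ; requirement met.
Source P: unused.
Cost = 800×1.0 + 800×4.0 + 1600×8.0 + 400×10.5 + 600×13.0 + 1100×13.5 = 43650.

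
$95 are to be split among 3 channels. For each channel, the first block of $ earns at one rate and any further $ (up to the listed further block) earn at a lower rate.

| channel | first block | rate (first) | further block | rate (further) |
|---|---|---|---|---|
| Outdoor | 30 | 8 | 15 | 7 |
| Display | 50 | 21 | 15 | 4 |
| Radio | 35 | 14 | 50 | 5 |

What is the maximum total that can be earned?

Rank every tier by rate: Display/tier1 21 > Radio/tier1 14 > Outdoor/tier1 8 > Outdoor/tier2 7 > Radio/tier2 5 > Display/tier2 4.
Display/tier1 (21): +50 → 45 left.
Radio/tier1 (14): +35 → 10 left.
Outdoor tier1 at 8: only 10 left, fill 10.
Total = 21×50 + 14×35 + 8×10 = 1620.

1620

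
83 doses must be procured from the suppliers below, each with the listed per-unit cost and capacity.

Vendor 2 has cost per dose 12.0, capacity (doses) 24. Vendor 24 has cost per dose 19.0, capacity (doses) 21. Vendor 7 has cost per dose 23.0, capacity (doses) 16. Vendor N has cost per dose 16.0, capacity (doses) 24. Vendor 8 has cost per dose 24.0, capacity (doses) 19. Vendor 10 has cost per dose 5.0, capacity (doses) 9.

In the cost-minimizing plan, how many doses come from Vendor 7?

5

Cheapest first:
Vendor 10 at 5.0: take all 9 doses ; 74 still needed.
Vendor 2 at 12.0: take all 24 doses ; 50 still needed.
Vendor N (16.0): use full 24 ; 26 doses to go.
Vendor 24 (19.0): use full 21 ; 5 doses to go.
Vendor 7 (23.0): take the remaining 5 ; done.
Vendor 8: unused.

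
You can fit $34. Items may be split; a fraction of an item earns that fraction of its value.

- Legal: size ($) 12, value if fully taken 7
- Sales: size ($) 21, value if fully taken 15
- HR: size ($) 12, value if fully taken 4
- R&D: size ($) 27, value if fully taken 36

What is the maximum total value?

41

Rank by value-to-size ratio: R&D 36/27≈1.33, Sales 15/21≈0.714, Legal 7/12≈0.583, HR 4/12≈0.333.
R&D: take in full, 27 $ for value 36 → 7 left.
7 $ left: a 7/21 share of Sales gives 15×7/21 = 5.
Total value = 41.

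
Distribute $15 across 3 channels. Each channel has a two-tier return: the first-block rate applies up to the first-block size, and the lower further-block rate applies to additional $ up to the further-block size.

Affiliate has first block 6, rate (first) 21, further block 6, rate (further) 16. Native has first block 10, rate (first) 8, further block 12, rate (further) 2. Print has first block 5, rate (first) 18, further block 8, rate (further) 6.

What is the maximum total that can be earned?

280

Order all 6 blocks by rate: Affiliate/tier1 21 > Print/tier1 18 > Affiliate/tier2 16 > Native/tier1 8 > Print/tier2 6 > Native/tier2 2.
Affiliate tier1 at 21: fill all 6 ; 9 left.
Print/tier1 (18): +5 ; 4 left.
Affiliate tier2 at 16: only 4 left, fill 4.
Total = 21×6 + 18×5 + 16×4 = 280.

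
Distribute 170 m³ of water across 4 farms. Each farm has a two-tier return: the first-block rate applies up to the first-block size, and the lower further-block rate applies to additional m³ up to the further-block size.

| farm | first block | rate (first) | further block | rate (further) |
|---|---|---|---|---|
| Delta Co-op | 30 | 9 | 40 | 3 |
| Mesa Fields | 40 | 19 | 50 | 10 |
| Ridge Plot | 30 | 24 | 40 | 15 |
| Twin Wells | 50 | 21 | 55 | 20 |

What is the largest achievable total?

Order all 8 blocks by rate: Ridge Plot/tier1 24 > Twin Wells/tier1 21 > Twin Wells/tier2 20 > Mesa Fields/tier1 19 > Ridge Plot/tier2 15 > Mesa Fields/tier2 10 > Delta Co-op/tier1 9 > Delta Co-op/tier2 3.
Ridge Plot/tier1 (24): +30 → 140 left.
Fill Twin Wells tier1 block (50 at 21) → 90 left.
Twin Wells tier2 at 20: fill all 55 → 35 left.
Mesa Fields/tier1: +35 of 40 at 19; pool empty.
Total = 24×30 + 21×50 + 20×55 + 19×35 = 3535.

3535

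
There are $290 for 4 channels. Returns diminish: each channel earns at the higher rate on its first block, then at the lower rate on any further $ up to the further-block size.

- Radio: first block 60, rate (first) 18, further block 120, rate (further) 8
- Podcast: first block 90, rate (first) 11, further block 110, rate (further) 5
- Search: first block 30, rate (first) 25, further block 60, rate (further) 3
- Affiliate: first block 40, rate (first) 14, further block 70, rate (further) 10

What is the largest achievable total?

Order all 8 blocks by rate: Search/T1 25 > Radio/T1 18 > Affiliate/T1 14 > Podcast/T1 11 > Affiliate/T2 10 > Radio/T2 8 > Podcast/T2 5 > Search/T2 3.
Search T1 at 25: fill all 30 — 260 left.
Fill Radio T1 block (60 at 18) — 200 left.
Affiliate T1 at 14: fill all 40 — 160 left.
Podcast T1 at 11: fill all 90 — 70 left.
Affiliate T2 at 10: fill all 70 — 0 left.
Total = 25×30 + 18×60 + 14×40 + 11×90 + 10×70 = 4080.

4080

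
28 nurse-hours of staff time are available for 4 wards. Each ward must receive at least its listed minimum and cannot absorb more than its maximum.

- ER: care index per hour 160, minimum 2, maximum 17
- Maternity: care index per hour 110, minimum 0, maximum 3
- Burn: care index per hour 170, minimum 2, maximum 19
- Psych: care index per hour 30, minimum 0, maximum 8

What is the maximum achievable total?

Meeting every minimum uses 2+0+2+0 = 4 nurse-hours, leaving 24.
Rank by care index per hour: Burn 170 > ER 160 > Maternity 110 > Psych 30.
Burn: +17 to 19 (cap) ; 7 left.
Only 7 left; ER takes them to reach 9.
Total = 160×9 + 170×19 = 4670.

4670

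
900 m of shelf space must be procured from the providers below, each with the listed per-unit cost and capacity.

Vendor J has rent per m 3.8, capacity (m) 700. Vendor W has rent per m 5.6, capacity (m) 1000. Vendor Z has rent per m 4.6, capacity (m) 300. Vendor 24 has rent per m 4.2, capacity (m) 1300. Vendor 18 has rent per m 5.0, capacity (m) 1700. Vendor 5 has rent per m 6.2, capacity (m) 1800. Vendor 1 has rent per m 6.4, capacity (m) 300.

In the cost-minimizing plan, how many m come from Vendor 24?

200

Cheapest first:
Vendor J at 3.8: take all 700 m → 200 still needed.
Vendor 24 (4.2): take the remaining 200 → done.
Vendor Z, Vendor 18, Vendor W, Vendor 5, Vendor 1: unused.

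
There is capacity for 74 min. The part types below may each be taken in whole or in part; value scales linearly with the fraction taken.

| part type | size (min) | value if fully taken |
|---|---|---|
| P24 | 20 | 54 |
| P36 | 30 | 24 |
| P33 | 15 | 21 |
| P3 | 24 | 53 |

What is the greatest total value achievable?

Rank by value-to-size ratio: P24 54/20≈2.7, P3 53/24≈2.21, P33 21/15≈1.4, P36 24/30≈0.8.
Take all of P24 (20 min, value 54) — 54 min left.
Take all of P3 (24 min, value 53) — 30 min left.
P33: take in full, 15 min for value 21 — 15 left.
15 min left: a 15/30 share of P36 gives 24×15/30 = 12.
Total value = 140.

140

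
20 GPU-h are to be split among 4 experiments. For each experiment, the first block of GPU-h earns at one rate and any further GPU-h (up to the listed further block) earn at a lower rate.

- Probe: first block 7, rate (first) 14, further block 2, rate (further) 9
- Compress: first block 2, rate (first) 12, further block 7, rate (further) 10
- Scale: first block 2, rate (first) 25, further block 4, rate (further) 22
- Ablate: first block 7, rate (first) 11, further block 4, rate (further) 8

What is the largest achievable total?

315

Rank every tier by rate: Scale/first 25 > Scale/second 22 > Probe/first 14 > Compress/first 12 > Ablate/first 11 > Compress/second 10 > Probe/second 9 > Ablate/second 8.
Scale/first (25): +2 — 18 left.
Scale/second (22): +4 — 14 left.
Probe/first (14): +7 — 7 left.
Compress first at 12: fill all 2 — 5 left.
5 remain; put them into Ablate first at 11.
Total = 25×2 + 22×4 + 14×7 + 12×2 + 11×5 = 315.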